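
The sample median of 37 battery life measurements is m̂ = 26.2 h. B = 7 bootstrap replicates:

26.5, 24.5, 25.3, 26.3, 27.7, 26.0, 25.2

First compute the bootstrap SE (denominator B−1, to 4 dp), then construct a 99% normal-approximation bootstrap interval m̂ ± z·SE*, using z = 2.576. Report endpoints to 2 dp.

(23.50, 28.90)

Mean of replicates = 25.9286; sum of squared deviations = 6.5743; SE* = √(6.5743/6) = 1.0468
Margin = 2.576 × 1.0468 = 2.697
Interval: 26.2 ± 2.697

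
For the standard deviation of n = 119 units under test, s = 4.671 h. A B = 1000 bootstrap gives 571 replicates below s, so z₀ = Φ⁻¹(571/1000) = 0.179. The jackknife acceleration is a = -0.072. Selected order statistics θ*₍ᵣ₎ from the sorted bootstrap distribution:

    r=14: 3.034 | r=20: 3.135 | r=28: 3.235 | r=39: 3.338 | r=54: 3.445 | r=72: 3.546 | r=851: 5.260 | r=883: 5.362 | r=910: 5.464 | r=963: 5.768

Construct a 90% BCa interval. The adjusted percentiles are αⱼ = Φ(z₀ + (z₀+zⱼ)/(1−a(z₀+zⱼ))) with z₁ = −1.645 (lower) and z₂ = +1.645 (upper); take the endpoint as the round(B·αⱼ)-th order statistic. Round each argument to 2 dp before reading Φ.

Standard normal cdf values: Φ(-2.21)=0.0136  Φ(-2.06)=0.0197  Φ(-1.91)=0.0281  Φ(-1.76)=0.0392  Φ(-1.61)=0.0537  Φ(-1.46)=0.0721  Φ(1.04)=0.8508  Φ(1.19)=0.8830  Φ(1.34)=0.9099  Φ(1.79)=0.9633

(3.546, 5.768)

Lower: z₀ + z₁ = 0.179 + (-1.645) = -1.466; 1 − a(z₀+z₁) = 1 − (-0.072)(-1.466) = 0.8944; argument = 0.179 + (-1.466)/0.8944 = -1.4600 → -1.46.
α₁ = Φ(-1.46) = 0.0721; rank = round(1000 × 0.0721) = 72; θ*₍72₎ = 3.546.
Upper: z₀ + z₂ = 1.824; 1 − a(z₀+z₂) = 1.1313; argument = 1.7913 → 1.79; α₂ = 0.9633; rank = 963; θ*₍963₎ = 5.768.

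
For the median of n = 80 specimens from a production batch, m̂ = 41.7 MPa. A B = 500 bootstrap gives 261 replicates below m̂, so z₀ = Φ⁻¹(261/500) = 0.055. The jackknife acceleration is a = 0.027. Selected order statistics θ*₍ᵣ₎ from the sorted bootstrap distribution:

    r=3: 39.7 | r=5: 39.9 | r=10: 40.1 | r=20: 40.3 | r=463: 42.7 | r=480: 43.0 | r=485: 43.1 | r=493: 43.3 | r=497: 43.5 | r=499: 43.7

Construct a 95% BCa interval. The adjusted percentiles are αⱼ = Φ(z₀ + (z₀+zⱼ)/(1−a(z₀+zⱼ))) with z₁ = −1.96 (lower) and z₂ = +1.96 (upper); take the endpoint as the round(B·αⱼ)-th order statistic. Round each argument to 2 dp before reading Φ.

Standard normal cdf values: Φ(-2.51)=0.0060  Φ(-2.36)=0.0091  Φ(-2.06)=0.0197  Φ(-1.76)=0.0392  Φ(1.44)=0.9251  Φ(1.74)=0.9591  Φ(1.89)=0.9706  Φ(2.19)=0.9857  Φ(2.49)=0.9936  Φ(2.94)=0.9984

(40.3, 43.3)

Lower: z₀ + z₁ = 0.055 + (-1.960) = -1.905; 1 − a(z₀+z₁) = 1 − (0.027)(-1.905) = 1.0514; argument = 0.055 + (-1.905)/1.0514 = -1.7568 → -1.76.
α₁ = Φ(-1.76) = 0.0392; rank = round(500 × 0.0392) = 20; θ*₍20₎ = 40.3.
Upper: z₀ + z₂ = 2.015; 1 − a(z₀+z₂) = 0.9456; argument = 2.1859 → 2.19; α₂ = 0.9857; rank = 493; θ*₍493₎ = 43.3.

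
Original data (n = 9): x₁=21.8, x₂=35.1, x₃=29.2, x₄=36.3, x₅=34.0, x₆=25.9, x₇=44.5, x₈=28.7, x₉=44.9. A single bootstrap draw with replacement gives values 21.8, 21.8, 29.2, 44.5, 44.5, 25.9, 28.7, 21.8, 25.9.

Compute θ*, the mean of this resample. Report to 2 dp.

Mean = (21.8 + 21.8 + 29.2 + 44.5 + 44.5 + 25.9 + 28.7 + 21.8 + 25.9) / 9 = 264.10 / 9 = 29.34

θ* = 29.34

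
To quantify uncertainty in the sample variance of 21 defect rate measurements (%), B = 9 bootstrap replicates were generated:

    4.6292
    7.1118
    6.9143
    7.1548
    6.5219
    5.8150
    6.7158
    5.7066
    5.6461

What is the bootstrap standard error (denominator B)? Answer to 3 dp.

Bootstrap SE is the standard deviation of the 9 replicate variances.
Mean of replicates: (4.6292 + 7.1118 + 6.9143 + 7.1548 + 6.5219 + 5.8150 + 6.7158 + 5.7066 + 5.6461) / 9 = 56.21550 / 9 = 6.24617
Sum of squared deviations: (−1.61697)² + (+0.86563)² + (+0.66813)² + (+0.90863)² + (+0.27573)² + (−0.43117)² + (+0.46963)² + (−0.53957)² + (−0.60007)² = 5.76962
Variance = 5.76962 / 9 = 0.64107
SE* = √0.64107

SE* = 0.801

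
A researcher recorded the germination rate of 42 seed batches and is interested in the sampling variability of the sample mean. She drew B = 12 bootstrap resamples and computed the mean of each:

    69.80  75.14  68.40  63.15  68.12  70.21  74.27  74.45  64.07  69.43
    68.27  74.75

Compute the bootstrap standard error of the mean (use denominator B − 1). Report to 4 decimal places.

SE* = 4.0294

Bootstrap SE is the standard deviation of the 12 replicate means.
Mean of replicates: (69.80 + 75.14 + 68.40 + 63.15 + 68.12 + 70.21 + 74.27 + 74.45 + 64.07 + 69.43 + 68.27 + 74.75) / 12 = 840.06000 / 12 = 70.00500
Sum of squared deviations: (−0.20500)² + (+5.13500)² + (−1.60500)² + (−6.85500)² + (−1.88500)² + (+0.20500)² + (+4.26500)² + (+4.44500)² + (−5.93500)² + (−0.57500)² + (−1.73500)² + (+4.74500)² = 178.60090
Variance = 178.60090 / 11 = 16.23645
SE* = √16.23645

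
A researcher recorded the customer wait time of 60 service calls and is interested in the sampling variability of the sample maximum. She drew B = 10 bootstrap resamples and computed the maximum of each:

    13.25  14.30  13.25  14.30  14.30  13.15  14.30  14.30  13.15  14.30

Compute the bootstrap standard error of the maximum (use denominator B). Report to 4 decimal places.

SE* = 0.5398

Bootstrap SE is the standard deviation of the 10 replicate maximums.
Mean of replicates: (13.25 + 14.30 + 13.25 + 14.30 + 14.30 + 13.15 + 14.30 + 14.30 + 13.15 + 14.30) / 10 = 138.60000 / 10 = 13.86000
Sum of squared deviations: (−0.61000)² + (+0.44000)² + (−0.61000)² + (+0.44000)² + (+0.44000)² + (−0.71000)² + (+0.44000)² + (+0.44000)² + (−0.71000)² + (+0.44000)² = 2.91400
Variance = 2.91400 / 10 = 0.29140
SE* = √0.29140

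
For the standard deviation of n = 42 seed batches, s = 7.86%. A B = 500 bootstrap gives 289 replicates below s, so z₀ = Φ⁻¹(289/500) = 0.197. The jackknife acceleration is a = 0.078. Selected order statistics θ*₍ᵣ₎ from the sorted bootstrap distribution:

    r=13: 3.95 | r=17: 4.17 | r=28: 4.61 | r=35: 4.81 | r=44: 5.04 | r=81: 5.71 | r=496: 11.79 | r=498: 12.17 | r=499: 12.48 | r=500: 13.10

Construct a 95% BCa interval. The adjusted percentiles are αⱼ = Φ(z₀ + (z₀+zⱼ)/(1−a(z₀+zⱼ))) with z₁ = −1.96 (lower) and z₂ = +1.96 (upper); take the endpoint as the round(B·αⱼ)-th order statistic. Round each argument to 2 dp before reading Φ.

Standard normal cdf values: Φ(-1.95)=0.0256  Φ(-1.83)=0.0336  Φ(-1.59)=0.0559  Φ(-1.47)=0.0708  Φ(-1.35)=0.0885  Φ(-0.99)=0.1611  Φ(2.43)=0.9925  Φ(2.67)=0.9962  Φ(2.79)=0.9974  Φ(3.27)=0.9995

(5.04, 12.48)

Lower: z₀ + z₁ = 0.197 + (-1.960) = -1.763; 1 − a(z₀+z₁) = 1 − (0.078)(-1.763) = 1.1375; argument = 0.197 + (-1.763)/1.1375 = -1.3529 → -1.35.
α₁ = Φ(-1.35) = 0.0885; rank = round(500 × 0.0885) = 44; θ*₍44₎ = 5.04.
Upper: z₀ + z₂ = 2.157; 1 − a(z₀+z₂) = 0.8318; argument = 2.7903 → 2.79; α₂ = 0.9974; rank = 499; θ*₍499₎ = 12.48.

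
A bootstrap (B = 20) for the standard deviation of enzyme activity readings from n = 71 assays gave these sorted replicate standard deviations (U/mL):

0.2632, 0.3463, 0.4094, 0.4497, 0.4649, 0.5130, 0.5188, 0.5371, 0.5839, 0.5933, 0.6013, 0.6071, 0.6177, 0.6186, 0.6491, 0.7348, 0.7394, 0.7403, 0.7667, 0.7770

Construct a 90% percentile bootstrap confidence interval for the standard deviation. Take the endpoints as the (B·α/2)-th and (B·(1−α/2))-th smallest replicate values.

α = 0.10; lower rank = 20 × 0.050 = 1; upper rank = 20 × 0.950 = 19.
The 1st smallest replicate is 0.2632; the 19th is 0.7667.

(0.2632, 0.7667)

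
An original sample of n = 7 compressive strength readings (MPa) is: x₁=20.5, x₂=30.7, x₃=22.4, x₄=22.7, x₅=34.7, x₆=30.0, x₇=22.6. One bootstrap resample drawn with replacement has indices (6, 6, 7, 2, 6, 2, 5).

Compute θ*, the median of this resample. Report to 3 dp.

θ* = 30.000

Resample values: 30.0, 30.0, 22.6, 30.7, 30.0, 30.7, 34.7.
Sorted: 22.6, 30.0, 30.0, 30.0, 30.7, 30.7, 34.7
Median = middle value = 30.000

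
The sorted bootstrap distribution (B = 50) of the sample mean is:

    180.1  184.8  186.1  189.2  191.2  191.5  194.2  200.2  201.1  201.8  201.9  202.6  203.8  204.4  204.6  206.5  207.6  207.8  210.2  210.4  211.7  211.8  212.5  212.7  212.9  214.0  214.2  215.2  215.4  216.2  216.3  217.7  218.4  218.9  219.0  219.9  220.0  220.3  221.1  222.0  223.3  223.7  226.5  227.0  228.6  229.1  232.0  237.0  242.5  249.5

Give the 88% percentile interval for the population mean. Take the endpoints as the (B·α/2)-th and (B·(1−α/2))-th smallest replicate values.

α = 0.12; lower rank = 50 × 0.060 = 3; upper rank = 50 × 0.940 = 47.
The 3rd smallest replicate is 186.1; the 47th is 232.0.

(186.1, 232.0)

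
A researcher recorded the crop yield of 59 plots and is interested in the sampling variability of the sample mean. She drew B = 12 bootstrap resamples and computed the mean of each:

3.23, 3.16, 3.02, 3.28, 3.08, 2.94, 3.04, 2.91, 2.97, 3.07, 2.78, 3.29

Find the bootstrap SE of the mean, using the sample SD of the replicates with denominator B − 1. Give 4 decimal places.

SE* = 0.1555

Bootstrap SE is the standard deviation of the 12 replicate means.
Mean of replicates: (3.23 + 3.16 + 3.02 + 3.28 + 3.08 + 2.94 + 3.04 + 2.91 + 2.97 + 3.07 + 2.78 + 3.29) / 12 = 36.77000 / 12 = 3.06417
Sum of squared deviations: (+0.16583)² + (+0.09583)² + (−0.04417)² + (+0.21583)² + (+0.01583)² + (−0.12417)² + (−0.02417)² + (−0.15417)² + (−0.09417)² + (+0.00583)² + (−0.28417)² + (+0.22583)² = 0.26589
Variance = 0.26589 / 11 = 0.02417
SE* = √0.02417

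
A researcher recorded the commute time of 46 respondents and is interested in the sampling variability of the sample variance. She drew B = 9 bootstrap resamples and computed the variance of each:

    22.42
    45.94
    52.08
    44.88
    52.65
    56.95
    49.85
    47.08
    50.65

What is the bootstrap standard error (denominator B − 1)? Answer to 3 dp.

Bootstrap SE is the standard deviation of the 9 replicate variances.
Mean of replicates: (22.42 + 45.94 + 52.08 + 44.88 + 52.65 + 56.95 + 49.85 + 47.08 + 50.65) / 9 = 422.5000 / 9 = 46.9444
Sum of squared deviations: (−24.5244)² + (−1.0044)² + (+5.1356)² + (−2.0644)² + (+5.7056)² + (+10.0056)² + (+2.9056)² + (+0.1356)² + (+3.7056)² = 787.9494
Variance = 787.9494 / 8 = 98.4937
SE* = √98.4937

SE* = 9.924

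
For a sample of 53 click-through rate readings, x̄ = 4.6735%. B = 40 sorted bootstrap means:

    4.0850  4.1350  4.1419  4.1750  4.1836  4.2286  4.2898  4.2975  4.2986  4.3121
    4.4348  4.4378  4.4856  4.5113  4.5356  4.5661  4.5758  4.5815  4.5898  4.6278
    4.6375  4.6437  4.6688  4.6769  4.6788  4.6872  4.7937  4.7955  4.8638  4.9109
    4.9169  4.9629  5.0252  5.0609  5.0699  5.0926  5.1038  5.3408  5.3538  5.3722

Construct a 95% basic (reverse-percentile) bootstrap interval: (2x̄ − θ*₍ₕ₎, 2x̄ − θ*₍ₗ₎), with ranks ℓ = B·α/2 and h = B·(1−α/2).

(3.9932, 5.2620)

Percentile endpoints at ranks 1 and 39: θ*₍1₎ = 4.0850, θ*₍39₎ = 5.3538.
Basic interval reflects these around x̄:
  lower = 2 × 4.6735 − 5.3538 = 3.9932
  upper = 2 × 4.6735 − 4.0850 = 5.2620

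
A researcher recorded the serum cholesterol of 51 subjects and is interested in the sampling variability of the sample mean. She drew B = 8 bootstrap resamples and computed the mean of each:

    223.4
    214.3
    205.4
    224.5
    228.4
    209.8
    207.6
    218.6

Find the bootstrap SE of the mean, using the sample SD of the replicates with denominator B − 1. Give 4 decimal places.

Bootstrap SE is the standard deviation of the 8 replicate means.
Mean of replicates: (223.4 + 214.3 + 205.4 + 224.5 + 228.4 + 209.8 + 207.6 + 218.6) / 8 = 1732.00000 / 8 = 216.50000
Sum of squared deviations: (+6.90000)² + (−2.20000)² + (−11.10000)² + (+8.00000)² + (+11.90000)² + (−6.70000)² + (−8.90000)² + (+2.10000)² = 509.78000
Variance = 509.78000 / 7 = 72.82571
SE* = √72.82571

SE* = 8.5338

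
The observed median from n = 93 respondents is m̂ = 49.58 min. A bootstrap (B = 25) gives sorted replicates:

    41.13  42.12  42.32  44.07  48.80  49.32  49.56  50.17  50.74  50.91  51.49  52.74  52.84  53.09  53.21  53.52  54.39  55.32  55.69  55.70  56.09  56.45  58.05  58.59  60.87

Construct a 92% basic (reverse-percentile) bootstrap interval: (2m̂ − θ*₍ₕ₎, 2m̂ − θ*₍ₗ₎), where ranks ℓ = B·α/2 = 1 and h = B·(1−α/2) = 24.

(40.57, 58.03)

Percentile endpoints at ranks 1 and 24: θ*₍1₎ = 41.13, θ*₍24₎ = 58.59.
Basic interval reflects these around m̂:
  lower = 2 × 49.58 − 58.59 = 40.57
  upper = 2 × 49.58 − 41.13 = 58.03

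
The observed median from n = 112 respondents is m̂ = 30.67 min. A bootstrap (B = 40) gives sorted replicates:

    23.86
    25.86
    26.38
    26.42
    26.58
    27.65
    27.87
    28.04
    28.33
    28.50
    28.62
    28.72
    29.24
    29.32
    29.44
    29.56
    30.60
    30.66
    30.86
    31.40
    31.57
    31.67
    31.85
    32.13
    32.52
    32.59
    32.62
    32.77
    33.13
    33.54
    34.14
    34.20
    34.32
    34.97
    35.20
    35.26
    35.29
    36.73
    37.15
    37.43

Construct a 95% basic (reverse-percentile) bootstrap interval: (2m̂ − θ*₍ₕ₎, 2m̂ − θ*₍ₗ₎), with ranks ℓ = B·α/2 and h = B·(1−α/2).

Percentile endpoints at ranks 1 and 39: θ*₍1₎ = 23.86, θ*₍39₎ = 37.15.
Basic interval reflects these around m̂:
  lower = 2 × 30.67 − 37.15 = 24.19
  upper = 2 × 30.67 − 23.86 = 37.48

(24.19, 37.48)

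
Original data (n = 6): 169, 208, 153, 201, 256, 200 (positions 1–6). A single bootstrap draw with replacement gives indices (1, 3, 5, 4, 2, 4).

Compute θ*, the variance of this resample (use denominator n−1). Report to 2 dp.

θ* = 1269.60

Resample values: 169, 153, 256, 201, 208, 201.
Mean = 198.0000; sum of squared deviations = 6348.0000
s² = 6348.0000 / 5 = 1269.6000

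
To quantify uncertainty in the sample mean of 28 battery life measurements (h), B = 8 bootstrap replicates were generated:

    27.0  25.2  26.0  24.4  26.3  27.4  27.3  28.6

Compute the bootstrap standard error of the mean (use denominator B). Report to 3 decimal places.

Bootstrap SE is the standard deviation of the 8 replicate means.
Mean of replicates: (27.0 + 25.2 + 26.0 + 24.4 + 26.3 + 27.4 + 27.3 + 28.6) / 8 = 212.2000 / 8 = 26.5250
Sum of squared deviations: (+0.4750)² + (−1.3250)² + (−0.5250)² + (−2.1250)² + (−0.2250)² + (+0.8750)² + (+0.7750)² + (+2.0750)² = 12.4950
Variance = 12.4950 / 8 = 1.5619
SE* = √1.5619

SE* = 1.250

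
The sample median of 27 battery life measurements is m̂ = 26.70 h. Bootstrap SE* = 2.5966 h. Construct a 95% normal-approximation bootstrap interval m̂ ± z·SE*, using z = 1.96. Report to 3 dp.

Margin = 1.96 × 2.5966 = 5.0893
Interval: 26.70 ± 5.0893

(21.611, 31.789)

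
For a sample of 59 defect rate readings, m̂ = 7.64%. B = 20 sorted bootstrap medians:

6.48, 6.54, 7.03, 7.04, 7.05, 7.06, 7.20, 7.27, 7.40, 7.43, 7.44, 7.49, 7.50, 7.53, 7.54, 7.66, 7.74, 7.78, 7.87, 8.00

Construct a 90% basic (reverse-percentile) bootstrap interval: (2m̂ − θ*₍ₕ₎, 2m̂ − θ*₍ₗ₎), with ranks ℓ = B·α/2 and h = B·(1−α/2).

Percentile endpoints at ranks 1 and 19: θ*₍1₎ = 6.48, θ*₍19₎ = 7.87.
Basic interval reflects these around m̂:
  lower = 2 × 7.64 − 7.87 = 7.41
  upper = 2 × 7.64 − 6.48 = 8.80

(7.41, 8.80)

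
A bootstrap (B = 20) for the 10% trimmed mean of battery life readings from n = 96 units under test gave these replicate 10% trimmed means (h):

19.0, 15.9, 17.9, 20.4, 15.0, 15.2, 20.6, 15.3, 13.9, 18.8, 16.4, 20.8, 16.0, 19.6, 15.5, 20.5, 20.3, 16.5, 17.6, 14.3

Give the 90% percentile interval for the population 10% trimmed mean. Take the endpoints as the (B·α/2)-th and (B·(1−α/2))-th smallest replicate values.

(13.9, 20.6)

Sorted replicates: 13.9, 14.3, 15.0, 15.2, 15.3, 15.5, 15.9, 16.0, 16.4, 16.5, 17.6, 17.9, 18.8, 19.0, 19.6, 20.3, 20.4, 20.5, 20.6, 20.8
α = 0.10; lower rank = 20 × 0.050 = 1; upper rank = 20 × 0.950 = 19.
The 1st smallest replicate is 13.9; the 19th is 20.6.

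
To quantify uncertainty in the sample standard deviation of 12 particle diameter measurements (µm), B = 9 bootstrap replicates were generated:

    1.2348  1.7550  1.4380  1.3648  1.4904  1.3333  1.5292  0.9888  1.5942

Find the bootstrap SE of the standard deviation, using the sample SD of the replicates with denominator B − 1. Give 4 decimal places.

Bootstrap SE is the standard deviation of the 9 replicate standard deviations.
Mean of replicates: (1.2348 + 1.7550 + 1.4380 + 1.3648 + 1.4904 + 1.3333 + 1.5292 + 0.9888 + 1.5942) / 9 = 12.72850 / 9 = 1.41428
Sum of squared deviations: (−0.17948)² + (+0.34072)² + (+0.02372)² + (−0.04948)² + (+0.07612)² + (−0.08098)² + (+0.11492)² + (−0.42548)² + (+0.17992)² = 0.39028
Variance = 0.39028 / 8 = 0.04878
SE* = √0.04878

SE* = 0.2209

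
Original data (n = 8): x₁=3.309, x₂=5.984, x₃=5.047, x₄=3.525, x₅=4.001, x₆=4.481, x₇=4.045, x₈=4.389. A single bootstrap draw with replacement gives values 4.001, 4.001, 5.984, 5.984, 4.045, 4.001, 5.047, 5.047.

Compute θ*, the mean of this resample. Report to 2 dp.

Mean = (4.001 + 4.001 + 5.984 + 5.984 + 4.045 + 4.001 + 5.047 + 5.047) / 8 = 38.1100 / 8 = 4.76

θ* = 4.76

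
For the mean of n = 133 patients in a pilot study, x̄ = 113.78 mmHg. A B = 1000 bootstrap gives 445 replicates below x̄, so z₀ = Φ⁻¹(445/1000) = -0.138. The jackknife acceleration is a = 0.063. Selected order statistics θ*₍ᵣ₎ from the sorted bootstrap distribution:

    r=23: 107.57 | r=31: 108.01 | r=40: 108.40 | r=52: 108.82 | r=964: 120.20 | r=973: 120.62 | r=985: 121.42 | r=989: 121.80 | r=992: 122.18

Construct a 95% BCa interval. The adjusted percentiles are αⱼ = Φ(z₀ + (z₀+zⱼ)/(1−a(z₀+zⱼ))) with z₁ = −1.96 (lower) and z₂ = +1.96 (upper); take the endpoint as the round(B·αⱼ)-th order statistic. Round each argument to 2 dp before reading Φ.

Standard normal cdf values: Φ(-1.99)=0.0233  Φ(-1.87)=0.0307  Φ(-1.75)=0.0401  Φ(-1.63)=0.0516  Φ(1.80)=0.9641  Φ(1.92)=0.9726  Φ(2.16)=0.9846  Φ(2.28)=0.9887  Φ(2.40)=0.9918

(107.57, 120.62)

Lower: z₀ + z₁ = -0.138 + (-1.960) = -2.098; 1 − a(z₀+z₁) = 1 − (0.063)(-2.098) = 1.1322; argument = -0.138 + (-2.098)/1.1322 = -1.9911 → -1.99.
α₁ = Φ(-1.99) = 0.0233; rank = round(1000 × 0.0233) = 23; θ*₍23₎ = 107.57.
Upper: z₀ + z₂ = 1.822; 1 − a(z₀+z₂) = 0.8852; argument = 1.9203 → 1.92; α₂ = 0.9726; rank = 973; θ*₍973₎ = 120.62.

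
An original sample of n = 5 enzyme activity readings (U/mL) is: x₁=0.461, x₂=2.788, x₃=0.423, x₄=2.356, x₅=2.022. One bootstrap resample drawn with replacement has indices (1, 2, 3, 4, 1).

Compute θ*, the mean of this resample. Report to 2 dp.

Resample values: 0.461, 2.788, 0.423, 2.356, 0.461.
Mean = (0.461 + 2.788 + 0.423 + 2.356 + 0.461) / 5 = 6.4890 / 5 = 1.30

θ* = 1.30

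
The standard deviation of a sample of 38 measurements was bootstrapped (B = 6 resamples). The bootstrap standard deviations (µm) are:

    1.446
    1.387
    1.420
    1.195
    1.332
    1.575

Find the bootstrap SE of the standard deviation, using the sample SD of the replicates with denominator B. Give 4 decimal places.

SE* = 0.1152

Bootstrap SE is the standard deviation of the 6 replicate standard deviations.
Mean of replicates: (1.446 + 1.387 + 1.420 + 1.195 + 1.332 + 1.575) / 6 = 8.35500 / 6 = 1.39250
Sum of squared deviations: (+0.05350)² + (−0.00550)² + (+0.02750)² + (−0.19750)² + (−0.06050)² + (+0.18250)² = 0.07962
Variance = 0.07962 / 6 = 0.01327
SE* = √0.01327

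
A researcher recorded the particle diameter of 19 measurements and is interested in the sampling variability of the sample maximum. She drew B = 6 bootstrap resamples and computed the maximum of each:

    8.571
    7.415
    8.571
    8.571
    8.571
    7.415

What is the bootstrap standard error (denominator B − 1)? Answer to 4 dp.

SE* = 0.5970

Bootstrap SE is the standard deviation of the 6 replicate maximums.
Mean of replicates: (8.571 + 7.415 + 8.571 + 8.571 + 8.571 + 7.415) / 6 = 49.11400 / 6 = 8.18567
Sum of squared deviations: (+0.38533)² + (−0.77067)² + (+0.38533)² + (+0.38533)² + (+0.38533)² + (−0.77067)² = 1.78178
Variance = 1.78178 / 5 = 0.35636
SE* = √0.35636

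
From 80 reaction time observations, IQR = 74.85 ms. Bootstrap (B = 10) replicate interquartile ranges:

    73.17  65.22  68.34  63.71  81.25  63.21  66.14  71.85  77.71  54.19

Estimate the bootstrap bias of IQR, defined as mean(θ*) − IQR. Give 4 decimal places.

mean(θ*) = (73.17 + 65.22 + 68.34 + 63.71 + 81.25 + 63.21 + 66.14 + 71.85 + 77.71 + 54.19) / 10 = 68.47900
bias = 68.47900 − 74.85

bias = −6.3710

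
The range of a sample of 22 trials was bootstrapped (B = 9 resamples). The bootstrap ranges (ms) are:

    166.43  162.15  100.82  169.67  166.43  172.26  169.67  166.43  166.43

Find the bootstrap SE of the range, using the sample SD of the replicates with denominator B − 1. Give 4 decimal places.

Bootstrap SE is the standard deviation of the 9 replicate ranges.
Mean of replicates: (166.43 + 162.15 + 100.82 + 169.67 + 166.43 + 172.26 + 169.67 + 166.43 + 166.43) / 9 = 1440.29000 / 9 = 160.03222
Sum of squared deviations: (+6.39778)² + (+2.11778)² + (−59.21222)² + (+9.63778)² + (+6.39778)² + (+12.22778)² + (+9.63778)² + (+6.39778)² + (+6.39778)² = 4009.59056
Variance = 4009.59056 / 8 = 501.19882
SE* = √501.19882

SE* = 22.3875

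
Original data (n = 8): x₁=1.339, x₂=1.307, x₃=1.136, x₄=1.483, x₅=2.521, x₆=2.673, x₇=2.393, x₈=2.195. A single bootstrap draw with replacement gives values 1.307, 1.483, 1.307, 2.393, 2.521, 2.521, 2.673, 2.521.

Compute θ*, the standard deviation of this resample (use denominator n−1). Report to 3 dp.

Mean = 2.0907; sum of squared deviations = 2.5836
s² = 2.5836 / 7 = 0.3691
s = √0.3691 = 0.608

θ* = 0.608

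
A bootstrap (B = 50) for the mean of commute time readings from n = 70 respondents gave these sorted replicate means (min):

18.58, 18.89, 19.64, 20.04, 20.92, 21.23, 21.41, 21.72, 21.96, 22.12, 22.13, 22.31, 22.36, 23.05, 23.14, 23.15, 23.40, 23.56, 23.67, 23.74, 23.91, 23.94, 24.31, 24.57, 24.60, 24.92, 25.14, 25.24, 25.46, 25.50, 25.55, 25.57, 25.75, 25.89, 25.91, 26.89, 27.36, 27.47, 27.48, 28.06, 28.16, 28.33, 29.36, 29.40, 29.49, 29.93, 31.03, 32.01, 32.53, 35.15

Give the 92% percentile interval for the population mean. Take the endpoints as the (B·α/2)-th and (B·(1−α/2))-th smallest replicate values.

(18.89, 32.01)

α = 0.08; lower rank = 50 × 0.040 = 2; upper rank = 50 × 0.960 = 48.
The 2nd smallest replicate is 18.89; the 48th is 32.01.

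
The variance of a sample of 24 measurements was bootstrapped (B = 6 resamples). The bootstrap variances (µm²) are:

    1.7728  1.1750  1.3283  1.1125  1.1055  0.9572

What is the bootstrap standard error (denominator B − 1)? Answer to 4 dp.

Bootstrap SE is the standard deviation of the 6 replicate variances.
Mean of replicates: (1.7728 + 1.1750 + 1.3283 + 1.1125 + 1.1055 + 0.9572) / 6 = 7.45130 / 6 = 1.24188
Sum of squared deviations: (+0.53092)² + (−0.06688)² + (+0.08642)² + (−0.12938)² + (−0.13638)² + (−0.28468)² = 0.41020
Variance = 0.41020 / 5 = 0.08204
SE* = √0.08204

SE* = 0.2864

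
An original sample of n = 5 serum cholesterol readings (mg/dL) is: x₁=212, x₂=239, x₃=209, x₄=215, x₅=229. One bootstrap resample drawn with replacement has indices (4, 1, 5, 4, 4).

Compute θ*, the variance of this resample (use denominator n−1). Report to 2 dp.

θ* = 45.20

Resample values: 215, 212, 229, 215, 215.
Mean = 217.2000; sum of squared deviations = 180.8000
s² = 180.8000 / 4 = 45.2000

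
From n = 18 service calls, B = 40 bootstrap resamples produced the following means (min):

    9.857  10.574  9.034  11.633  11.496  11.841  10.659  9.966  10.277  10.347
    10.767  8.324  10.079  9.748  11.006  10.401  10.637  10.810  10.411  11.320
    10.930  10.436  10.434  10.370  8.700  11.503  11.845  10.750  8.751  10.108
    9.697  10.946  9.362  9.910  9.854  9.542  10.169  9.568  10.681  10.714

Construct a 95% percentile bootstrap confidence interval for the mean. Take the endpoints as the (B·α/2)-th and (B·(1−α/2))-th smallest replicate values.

(8.324, 11.841)

Sorted replicates: 8.324, 8.700, 8.751, 9.034, 9.362, 9.542, 9.568, 9.697, 9.748, 9.854, 9.857, 9.910, 9.966, 10.079, 10.108, 10.169, 10.277, 10.347, 10.370, 10.401, 10.411, 10.434, 10.436, 10.574, 10.637, 10.659, 10.681, 10.714, 10.750, 10.767, 10.810, 10.930, 10.946, 11.006, 11.320, 11.496, 11.503, 11.633, 11.841, 11.845
α = 0.05; lower rank = 40 × 0.025 = 1; upper rank = 40 × 0.975 = 39.
The 1st smallest replicate is 8.324; the 39th is 11.841.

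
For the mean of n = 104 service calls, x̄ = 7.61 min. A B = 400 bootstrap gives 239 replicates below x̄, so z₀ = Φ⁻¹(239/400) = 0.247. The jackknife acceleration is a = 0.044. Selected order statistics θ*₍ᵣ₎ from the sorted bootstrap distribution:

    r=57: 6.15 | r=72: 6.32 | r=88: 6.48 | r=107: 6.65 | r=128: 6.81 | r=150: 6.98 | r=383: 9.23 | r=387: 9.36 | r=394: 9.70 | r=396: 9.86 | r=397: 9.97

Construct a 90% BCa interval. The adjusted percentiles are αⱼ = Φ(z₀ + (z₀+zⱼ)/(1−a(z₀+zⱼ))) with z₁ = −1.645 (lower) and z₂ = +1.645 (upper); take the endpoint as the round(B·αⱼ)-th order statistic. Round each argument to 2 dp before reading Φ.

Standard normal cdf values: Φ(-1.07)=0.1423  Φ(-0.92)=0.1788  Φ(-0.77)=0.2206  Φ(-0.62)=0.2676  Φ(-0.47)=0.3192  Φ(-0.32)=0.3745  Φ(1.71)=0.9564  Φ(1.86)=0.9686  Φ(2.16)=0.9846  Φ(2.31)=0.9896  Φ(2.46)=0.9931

(6.15, 9.86)

Lower: z₀ + z₁ = 0.247 + (-1.645) = -1.398; 1 − a(z₀+z₁) = 1 − (0.044)(-1.398) = 1.0615; argument = 0.247 + (-1.398)/1.0615 = -1.0700 → -1.07.
α₁ = Φ(-1.07) = 0.1423; rank = round(400 × 0.1423) = 57; θ*₍57₎ = 6.15.
Upper: z₀ + z₂ = 1.892; 1 − a(z₀+z₂) = 0.9168; argument = 2.3108 → 2.31; α₂ = 0.9896; rank = 396; θ*₍396₎ = 9.86.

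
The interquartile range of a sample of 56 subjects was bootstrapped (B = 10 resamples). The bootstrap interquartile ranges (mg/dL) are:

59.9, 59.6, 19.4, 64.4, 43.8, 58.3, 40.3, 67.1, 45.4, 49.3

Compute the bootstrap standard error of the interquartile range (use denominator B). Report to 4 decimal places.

SE* = 13.5785

Bootstrap SE is the standard deviation of the 10 replicate interquartile ranges.
Mean of replicates: (59.9 + 59.6 + 19.4 + 64.4 + 43.8 + 58.3 + 40.3 + 67.1 + 45.4 + 49.3) / 10 = 507.50000 / 10 = 50.75000
Sum of squared deviations: (+9.15000)² + (+8.85000)² + (−31.35000)² + (+13.65000)² + (−6.95000)² + (+7.55000)² + (−10.45000)² + (+16.35000)² + (−5.35000)² + (−1.45000)² = 1843.74500
Variance = 1843.74500 / 10 = 184.37450
SE* = √184.37450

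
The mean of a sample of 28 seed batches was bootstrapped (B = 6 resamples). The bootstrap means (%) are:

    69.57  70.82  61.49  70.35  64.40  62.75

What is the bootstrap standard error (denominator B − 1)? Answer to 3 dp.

Bootstrap SE is the standard deviation of the 6 replicate means.
Mean of replicates: (69.57 + 70.82 + 61.49 + 70.35 + 64.40 + 62.75) / 6 = 399.3800 / 6 = 66.5633
Sum of squared deviations: (+3.0067)² + (+4.2567)² + (−5.0733)² + (+3.7867)² + (−2.1633)² + (−3.8133)² = 86.4583
Variance = 86.4583 / 5 = 17.2917
SE* = √17.2917

SE* = 4.158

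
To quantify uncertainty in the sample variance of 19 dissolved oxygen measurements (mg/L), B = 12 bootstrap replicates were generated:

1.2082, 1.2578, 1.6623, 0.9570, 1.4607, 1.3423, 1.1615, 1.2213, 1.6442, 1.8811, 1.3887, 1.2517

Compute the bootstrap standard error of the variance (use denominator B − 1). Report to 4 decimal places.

SE* = 0.2559

Bootstrap SE is the standard deviation of the 12 replicate variances.
Mean of replicates: (1.2082 + 1.2578 + 1.6623 + 0.9570 + 1.4607 + 1.3423 + 1.1615 + 1.2213 + 1.6442 + 1.8811 + 1.3887 + 1.2517) / 12 = 16.43680 / 12 = 1.36973
Sum of squared deviations: (−0.16153)² + (−0.11193)² + (+0.29257)² + (−0.41273)² + (+0.09097)² + (−0.02743)² + (−0.20823)² + (−0.14843)² + (+0.27447)² + (+0.51137)² + (+0.01897)² + (−0.11803)² = 0.72011
Variance = 0.72011 / 11 = 0.06546
SE* = √0.06546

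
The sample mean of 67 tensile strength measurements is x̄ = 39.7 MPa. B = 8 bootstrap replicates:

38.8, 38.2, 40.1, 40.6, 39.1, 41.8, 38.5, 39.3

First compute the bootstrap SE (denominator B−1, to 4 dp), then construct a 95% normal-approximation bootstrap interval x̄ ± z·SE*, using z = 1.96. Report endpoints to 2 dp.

(37.33, 42.07)

Mean of replicates = 39.5500; sum of squared deviations = 10.2200; SE* = √(10.2200/7) = 1.2083
Margin = 1.96 × 1.2083 = 2.368
Interval: 39.7 ± 2.368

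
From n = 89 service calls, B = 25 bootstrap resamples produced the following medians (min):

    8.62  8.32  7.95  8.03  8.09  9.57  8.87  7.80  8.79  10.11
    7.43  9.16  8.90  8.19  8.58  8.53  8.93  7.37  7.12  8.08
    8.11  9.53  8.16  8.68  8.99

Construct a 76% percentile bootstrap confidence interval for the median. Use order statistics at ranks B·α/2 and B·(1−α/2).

Sorted replicates: 7.12, 7.37, 7.43, 7.80, 7.95, 8.03, 8.08, 8.09, 8.11, 8.16, 8.19, 8.32, 8.53, 8.58, 8.62, 8.68, 8.79, 8.87, 8.90, 8.93, 8.99, 9.16, 9.53, 9.57, 10.11
α = 0.24; lower rank = 25 × 0.120 = 3; upper rank = 25 × 0.880 = 22.
The 3rd smallest replicate is 7.43; the 22nd is 9.16.

(7.43, 9.16)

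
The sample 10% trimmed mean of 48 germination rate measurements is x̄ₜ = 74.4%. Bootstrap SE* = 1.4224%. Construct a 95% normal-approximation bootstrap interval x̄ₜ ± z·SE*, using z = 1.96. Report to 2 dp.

(71.61, 77.19)

Margin = 1.96 × 1.4224 = 2.788
Interval: 74.4 ± 2.788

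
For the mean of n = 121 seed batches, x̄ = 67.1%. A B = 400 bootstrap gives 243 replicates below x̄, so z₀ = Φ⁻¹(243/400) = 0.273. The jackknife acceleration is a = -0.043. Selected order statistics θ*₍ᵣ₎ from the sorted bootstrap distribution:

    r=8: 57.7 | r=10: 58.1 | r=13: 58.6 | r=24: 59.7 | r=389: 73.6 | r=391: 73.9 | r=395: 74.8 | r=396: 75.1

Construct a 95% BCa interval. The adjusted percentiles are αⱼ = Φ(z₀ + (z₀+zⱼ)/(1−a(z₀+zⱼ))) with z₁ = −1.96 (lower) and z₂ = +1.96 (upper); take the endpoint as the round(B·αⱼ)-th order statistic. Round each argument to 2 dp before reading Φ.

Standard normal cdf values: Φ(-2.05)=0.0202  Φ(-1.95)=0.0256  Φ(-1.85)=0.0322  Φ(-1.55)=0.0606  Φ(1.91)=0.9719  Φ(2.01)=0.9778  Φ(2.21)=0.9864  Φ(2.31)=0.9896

(59.7, 75.1)

Lower: z₀ + z₁ = 0.273 + (-1.960) = -1.687; 1 − a(z₀+z₁) = 1 − (-0.043)(-1.687) = 0.9275; argument = 0.273 + (-1.687)/0.9275 = -1.5459 → -1.55.
α₁ = Φ(-1.55) = 0.0606; rank = round(400 × 0.0606) = 24; θ*₍24₎ = 59.7.
Upper: z₀ + z₂ = 2.233; 1 − a(z₀+z₂) = 1.0960; argument = 2.3104 → 2.31; α₂ = 0.9896; rank = 396; θ*₍396₎ = 75.1.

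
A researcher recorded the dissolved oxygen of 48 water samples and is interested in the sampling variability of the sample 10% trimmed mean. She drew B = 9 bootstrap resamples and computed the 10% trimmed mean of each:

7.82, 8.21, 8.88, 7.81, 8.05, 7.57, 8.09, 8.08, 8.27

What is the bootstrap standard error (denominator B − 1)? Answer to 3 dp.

Bootstrap SE is the standard deviation of the 9 replicate 10% trimmed means.
Mean of replicates: (7.82 + 8.21 + 8.88 + 7.81 + 8.05 + 7.57 + 8.09 + 8.08 + 8.27) / 9 = 72.7800 / 9 = 8.0867
Sum of squared deviations: (−0.2667)² + (+0.1233)² + (+0.7933)² + (−0.2767)² + (−0.0367)² + (−0.5167)² + (+0.0033)² + (−0.0067)² + (+0.1833)² = 1.0942
Variance = 1.0942 / 8 = 0.1368
SE* = √0.1368

SE* = 0.370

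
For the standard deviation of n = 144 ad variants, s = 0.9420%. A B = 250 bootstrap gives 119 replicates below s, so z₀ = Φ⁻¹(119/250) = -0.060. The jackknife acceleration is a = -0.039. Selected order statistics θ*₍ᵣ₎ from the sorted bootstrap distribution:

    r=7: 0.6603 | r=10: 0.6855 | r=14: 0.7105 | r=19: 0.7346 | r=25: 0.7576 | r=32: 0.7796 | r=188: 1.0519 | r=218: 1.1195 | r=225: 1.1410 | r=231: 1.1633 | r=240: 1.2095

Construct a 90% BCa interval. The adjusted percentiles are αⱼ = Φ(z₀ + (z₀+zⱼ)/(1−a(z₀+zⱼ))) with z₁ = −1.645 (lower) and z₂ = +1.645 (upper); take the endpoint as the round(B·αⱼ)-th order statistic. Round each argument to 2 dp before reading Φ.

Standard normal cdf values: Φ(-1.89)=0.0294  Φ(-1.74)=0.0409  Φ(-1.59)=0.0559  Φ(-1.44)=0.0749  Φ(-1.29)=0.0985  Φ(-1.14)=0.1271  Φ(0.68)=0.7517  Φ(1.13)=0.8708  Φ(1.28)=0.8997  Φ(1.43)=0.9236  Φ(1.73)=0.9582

Lower: z₀ + z₁ = -0.060 + (-1.645) = -1.705; 1 − a(z₀+z₁) = 1 − (-0.039)(-1.705) = 0.9335; argument = -0.060 + (-1.705)/0.9335 = -1.8864 → -1.89.
α₁ = Φ(-1.89) = 0.0294; rank = round(250 × 0.0294) = 7; θ*₍7₎ = 0.6603.
Upper: z₀ + z₂ = 1.585; 1 − a(z₀+z₂) = 1.0618; argument = 1.4327 → 1.43; α₂ = 0.9236; rank = 231; θ*₍231₎ = 1.1633.

(0.6603, 1.1633)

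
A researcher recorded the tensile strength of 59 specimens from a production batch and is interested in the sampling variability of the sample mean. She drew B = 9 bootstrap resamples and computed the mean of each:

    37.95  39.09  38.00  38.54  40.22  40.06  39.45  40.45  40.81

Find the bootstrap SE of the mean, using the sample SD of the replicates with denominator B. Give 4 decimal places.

SE* = 1.0055

Bootstrap SE is the standard deviation of the 9 replicate means.
Mean of replicates: (37.95 + 39.09 + 38.00 + 38.54 + 40.22 + 40.06 + 39.45 + 40.45 + 40.81) / 9 = 354.57000 / 9 = 39.39667
Sum of squared deviations: (−1.44667)² + (−0.30667)² + (−1.39667)² + (−0.85667)² + (+0.82333)² + (+0.66333)² + (+0.05333)² + (+1.05333)² + (+1.41333)² = 9.09920
Variance = 9.09920 / 9 = 1.01102
SE* = √1.01102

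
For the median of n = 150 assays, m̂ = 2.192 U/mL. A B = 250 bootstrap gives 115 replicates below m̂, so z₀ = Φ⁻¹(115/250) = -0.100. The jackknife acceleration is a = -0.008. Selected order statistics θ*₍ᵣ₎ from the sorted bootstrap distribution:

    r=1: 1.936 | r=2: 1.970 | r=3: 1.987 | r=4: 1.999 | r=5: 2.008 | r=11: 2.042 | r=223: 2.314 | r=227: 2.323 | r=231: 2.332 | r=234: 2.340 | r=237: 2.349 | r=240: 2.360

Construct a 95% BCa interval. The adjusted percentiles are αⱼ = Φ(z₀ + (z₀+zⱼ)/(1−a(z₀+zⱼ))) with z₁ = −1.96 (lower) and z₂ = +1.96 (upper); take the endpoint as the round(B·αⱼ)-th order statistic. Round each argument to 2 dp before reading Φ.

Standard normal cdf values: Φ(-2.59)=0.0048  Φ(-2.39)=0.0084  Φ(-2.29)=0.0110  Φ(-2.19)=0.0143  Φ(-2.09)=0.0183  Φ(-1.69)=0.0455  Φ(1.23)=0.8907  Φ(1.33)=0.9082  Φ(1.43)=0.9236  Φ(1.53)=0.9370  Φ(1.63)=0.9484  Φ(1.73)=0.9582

Lower: z₀ + z₁ = -0.100 + (-1.960) = -2.060; 1 − a(z₀+z₁) = 1 − (-0.008)(-2.060) = 0.9835; argument = -0.100 + (-2.060)/0.9835 = -2.1945 → -2.19.
α₁ = Φ(-2.19) = 0.0143; rank = round(250 × 0.0143) = 4; θ*₍4₎ = 1.999.
Upper: z₀ + z₂ = 1.860; 1 − a(z₀+z₂) = 1.0149; argument = 1.7327 → 1.73; α₂ = 0.9582; rank = 240; θ*₍240₎ = 2.360.

(1.999, 2.360)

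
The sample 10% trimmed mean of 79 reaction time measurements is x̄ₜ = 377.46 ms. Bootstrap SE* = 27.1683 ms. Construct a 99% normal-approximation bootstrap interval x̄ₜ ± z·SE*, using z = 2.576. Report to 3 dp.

Margin = 2.576 × 27.1683 = 69.9855
Interval: 377.46 ± 69.9855

(307.474, 447.446)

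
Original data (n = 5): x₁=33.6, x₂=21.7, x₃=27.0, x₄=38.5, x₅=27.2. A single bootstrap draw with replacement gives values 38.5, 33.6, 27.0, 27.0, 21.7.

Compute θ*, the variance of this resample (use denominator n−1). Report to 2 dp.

Mean = 29.5600; sum of squared deviations = 171.1320
s² = 171.1320 / 4 = 42.7830

θ* = 42.78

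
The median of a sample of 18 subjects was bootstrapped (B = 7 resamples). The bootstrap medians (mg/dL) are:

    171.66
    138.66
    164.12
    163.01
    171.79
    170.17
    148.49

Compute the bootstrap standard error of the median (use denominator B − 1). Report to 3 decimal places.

SE* = 12.802

Bootstrap SE is the standard deviation of the 7 replicate medians.
Mean of replicates: (171.66 + 138.66 + 164.12 + 163.01 + 171.79 + 170.17 + 148.49) / 7 = 1127.9000 / 7 = 161.1286
Sum of squared deviations: (+10.5314)² + (−22.4686)² + (+2.9914)² + (+1.8814)² + (+10.6614)² + (+9.0414)² + (−12.6386)² = 983.3831
Variance = 983.3831 / 6 = 163.8972
SE* = √163.8972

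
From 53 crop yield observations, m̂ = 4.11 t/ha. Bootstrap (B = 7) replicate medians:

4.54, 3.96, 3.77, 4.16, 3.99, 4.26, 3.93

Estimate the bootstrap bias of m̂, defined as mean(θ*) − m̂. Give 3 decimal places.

bias = −0.023

mean(θ*) = (4.54 + 3.96 + 3.77 + 4.16 + 3.99 + 4.26 + 3.93) / 7 = 4.0871
bias = 4.0871 − 4.11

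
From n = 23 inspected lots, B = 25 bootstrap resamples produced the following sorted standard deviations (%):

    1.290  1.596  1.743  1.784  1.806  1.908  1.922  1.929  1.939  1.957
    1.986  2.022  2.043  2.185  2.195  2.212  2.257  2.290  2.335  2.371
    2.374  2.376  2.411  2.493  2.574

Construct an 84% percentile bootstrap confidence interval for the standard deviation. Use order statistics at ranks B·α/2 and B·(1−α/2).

(1.596, 2.411)

α = 0.16; lower rank = 25 × 0.080 = 2; upper rank = 25 × 0.920 = 23.
The 2nd smallest replicate is 1.596; the 23rd is 2.411.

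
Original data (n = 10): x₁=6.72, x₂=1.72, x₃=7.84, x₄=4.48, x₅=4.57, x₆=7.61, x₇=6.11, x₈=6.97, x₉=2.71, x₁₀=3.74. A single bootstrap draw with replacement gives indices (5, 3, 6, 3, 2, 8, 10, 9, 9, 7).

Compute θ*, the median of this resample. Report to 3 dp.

θ* = 5.340

Resample values: 4.57, 7.84, 7.61, 7.84, 1.72, 6.97, 3.74, 2.71, 2.71, 6.11.
Sorted: 1.72, 2.71, 2.71, 3.74, 4.57, 6.11, 6.97, 7.61, 7.84, 7.84
Median = average of the two middle values = 5.340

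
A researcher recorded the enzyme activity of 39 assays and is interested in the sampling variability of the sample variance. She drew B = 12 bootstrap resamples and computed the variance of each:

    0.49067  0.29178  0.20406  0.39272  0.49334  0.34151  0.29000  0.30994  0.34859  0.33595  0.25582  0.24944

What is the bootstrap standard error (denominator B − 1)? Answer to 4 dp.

SE* = 0.0895

Bootstrap SE is the standard deviation of the 12 replicate variances.
Mean of replicates: (0.49067 + 0.29178 + 0.20406 + 0.39272 + 0.49334 + 0.34151 + 0.29000 + 0.30994 + 0.34859 + 0.33595 + 0.25582 + 0.24944) / 12 = 4.003820 / 12 = 0.333652
Sum of squared deviations: (+0.157018)² + (−0.041872)² + (−0.129592)² + (+0.059068)² + (+0.159688)² + (+0.007858)² + (−0.043652)² + (−0.023712)² + (+0.014938)² + (+0.002298)² + (−0.077832)² + (−0.084212)² = 0.088099
Variance = 0.088099 / 11 = 0.008009
SE* = √0.008009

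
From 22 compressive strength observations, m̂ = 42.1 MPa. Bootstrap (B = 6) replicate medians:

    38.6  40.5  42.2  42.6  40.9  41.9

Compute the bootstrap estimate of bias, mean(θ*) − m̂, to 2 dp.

mean(θ*) = (38.6 + 40.5 + 42.2 + 42.6 + 40.9 + 41.9) / 6 = 41.117
bias = 41.117 − 42.1

bias = −0.98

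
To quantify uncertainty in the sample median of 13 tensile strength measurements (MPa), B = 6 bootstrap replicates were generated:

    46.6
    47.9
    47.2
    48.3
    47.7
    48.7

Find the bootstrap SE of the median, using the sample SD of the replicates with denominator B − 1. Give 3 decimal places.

SE* = 0.755

Bootstrap SE is the standard deviation of the 6 replicate medians.
Mean of replicates: (46.6 + 47.9 + 47.2 + 48.3 + 47.7 + 48.7) / 6 = 286.4000 / 6 = 47.7333
Sum of squared deviations: (−1.1333)² + (+0.1667)² + (−0.5333)² + (+0.5667)² + (−0.0333)² + (+0.9667)² = 2.8533
Variance = 2.8533 / 5 = 0.5707
SE* = √0.5707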